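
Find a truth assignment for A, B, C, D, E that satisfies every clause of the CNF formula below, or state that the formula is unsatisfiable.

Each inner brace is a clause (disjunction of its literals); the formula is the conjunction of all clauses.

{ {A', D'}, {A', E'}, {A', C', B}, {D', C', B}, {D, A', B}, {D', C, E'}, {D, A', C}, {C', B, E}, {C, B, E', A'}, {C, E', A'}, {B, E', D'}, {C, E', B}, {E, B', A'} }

Suppose A = 0.
Suppose D = 0.
Suppose C = 1.
Suppose B = 0.
The clause (E) is unit, so E = 1.
This assignment satisfies each clause.

A ↦ 0; B ↦ 0; C ↦ 1; D ↦ 0; E ↦ 1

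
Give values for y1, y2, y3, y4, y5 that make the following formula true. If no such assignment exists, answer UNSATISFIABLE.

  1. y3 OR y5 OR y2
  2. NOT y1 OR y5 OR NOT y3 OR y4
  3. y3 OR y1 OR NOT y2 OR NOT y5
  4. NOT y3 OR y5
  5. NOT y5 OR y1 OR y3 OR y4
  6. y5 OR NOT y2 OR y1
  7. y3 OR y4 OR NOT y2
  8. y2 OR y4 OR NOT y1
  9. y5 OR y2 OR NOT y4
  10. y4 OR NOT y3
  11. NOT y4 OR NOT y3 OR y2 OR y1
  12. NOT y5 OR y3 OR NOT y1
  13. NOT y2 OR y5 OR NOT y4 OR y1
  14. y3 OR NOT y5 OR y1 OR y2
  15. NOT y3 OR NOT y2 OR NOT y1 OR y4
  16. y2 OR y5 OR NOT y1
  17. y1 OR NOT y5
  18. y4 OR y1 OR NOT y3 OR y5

Case y3 = true:
(y5) alone gives y5 = true.
(y4) alone gives y4 = true.
(y1) alone gives y1 = true.
All clauses hold; y2 can take either value.

y1=true; y2=false; y3=true; y4=true; y5=true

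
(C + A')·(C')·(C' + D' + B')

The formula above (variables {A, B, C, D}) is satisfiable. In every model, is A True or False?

False

Suppose A = 1.
(C) alone gives C = 1.
Now (C') is unsatisfied and unit — conflict.
So every satisfying assignment has A = False.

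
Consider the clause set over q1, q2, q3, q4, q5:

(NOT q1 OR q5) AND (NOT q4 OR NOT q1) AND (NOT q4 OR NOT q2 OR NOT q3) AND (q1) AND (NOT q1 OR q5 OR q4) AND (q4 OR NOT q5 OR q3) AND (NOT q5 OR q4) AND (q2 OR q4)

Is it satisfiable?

From the singleton clause (q1), q1 = true.
From the singleton clause (q5), q5 = true.
From the singleton clause (NOT q4), q4 = false.
But (q4) is also a unit clause — contradiction.
No assignment satisfies every clause.

No, unsatisfiable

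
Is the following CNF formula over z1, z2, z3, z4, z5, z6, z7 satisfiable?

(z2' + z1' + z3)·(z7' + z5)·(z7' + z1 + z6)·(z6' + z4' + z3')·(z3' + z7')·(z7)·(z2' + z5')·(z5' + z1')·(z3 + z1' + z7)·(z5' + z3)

Unit clause (z7) forces z7 = 1.
Unit clause (z5) forces z5 = 1.
Unit clause (z3') forces z3 = 0.
But (z3) is also a unit clause — contradiction.
No assignment satisfies every clause.

Unsatisfiable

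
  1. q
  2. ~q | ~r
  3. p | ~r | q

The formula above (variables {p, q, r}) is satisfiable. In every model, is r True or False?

Suppose r = 1.
From the singleton clause (q), q = 1.
That conflicts with the unit clause (~q).
So every satisfying assignment has r = False.

False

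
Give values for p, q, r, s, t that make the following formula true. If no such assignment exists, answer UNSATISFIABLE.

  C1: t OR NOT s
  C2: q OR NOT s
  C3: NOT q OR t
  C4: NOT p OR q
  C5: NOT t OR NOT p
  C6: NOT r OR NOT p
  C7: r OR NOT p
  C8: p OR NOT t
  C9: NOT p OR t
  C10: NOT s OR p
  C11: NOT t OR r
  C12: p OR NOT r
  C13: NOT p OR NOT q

p=false, q=false, r=false, s=false, t=false

Case t = false:
(NOT s) alone gives s = false.
(NOT q) alone gives q = false.
(NOT p) alone gives p = false.
(NOT r) alone gives r = false.
Every clause now holds.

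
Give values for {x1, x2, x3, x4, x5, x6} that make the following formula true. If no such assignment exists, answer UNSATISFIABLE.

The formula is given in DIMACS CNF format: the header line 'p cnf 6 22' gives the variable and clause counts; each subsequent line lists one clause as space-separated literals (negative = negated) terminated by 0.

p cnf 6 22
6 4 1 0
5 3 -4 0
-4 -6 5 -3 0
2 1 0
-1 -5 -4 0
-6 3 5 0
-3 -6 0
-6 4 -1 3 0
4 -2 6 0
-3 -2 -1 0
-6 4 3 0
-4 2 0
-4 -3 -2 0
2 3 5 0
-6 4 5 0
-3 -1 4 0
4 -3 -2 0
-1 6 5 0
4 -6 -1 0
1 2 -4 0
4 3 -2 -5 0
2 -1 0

Branch on x2: set x2 = True.
Branch on x3: set x3 = False.
Branch on x5: set x5 = True.
The clause (x4) is unit, so x4 = True.
The clause (¬x1) is unit, so x1 = False.
All clauses hold; x6 can take either value.

x1 ↦ False; x2 ↦ True; x3 ↦ False; x4 ↦ True; x5 ↦ True; x6 ↦ True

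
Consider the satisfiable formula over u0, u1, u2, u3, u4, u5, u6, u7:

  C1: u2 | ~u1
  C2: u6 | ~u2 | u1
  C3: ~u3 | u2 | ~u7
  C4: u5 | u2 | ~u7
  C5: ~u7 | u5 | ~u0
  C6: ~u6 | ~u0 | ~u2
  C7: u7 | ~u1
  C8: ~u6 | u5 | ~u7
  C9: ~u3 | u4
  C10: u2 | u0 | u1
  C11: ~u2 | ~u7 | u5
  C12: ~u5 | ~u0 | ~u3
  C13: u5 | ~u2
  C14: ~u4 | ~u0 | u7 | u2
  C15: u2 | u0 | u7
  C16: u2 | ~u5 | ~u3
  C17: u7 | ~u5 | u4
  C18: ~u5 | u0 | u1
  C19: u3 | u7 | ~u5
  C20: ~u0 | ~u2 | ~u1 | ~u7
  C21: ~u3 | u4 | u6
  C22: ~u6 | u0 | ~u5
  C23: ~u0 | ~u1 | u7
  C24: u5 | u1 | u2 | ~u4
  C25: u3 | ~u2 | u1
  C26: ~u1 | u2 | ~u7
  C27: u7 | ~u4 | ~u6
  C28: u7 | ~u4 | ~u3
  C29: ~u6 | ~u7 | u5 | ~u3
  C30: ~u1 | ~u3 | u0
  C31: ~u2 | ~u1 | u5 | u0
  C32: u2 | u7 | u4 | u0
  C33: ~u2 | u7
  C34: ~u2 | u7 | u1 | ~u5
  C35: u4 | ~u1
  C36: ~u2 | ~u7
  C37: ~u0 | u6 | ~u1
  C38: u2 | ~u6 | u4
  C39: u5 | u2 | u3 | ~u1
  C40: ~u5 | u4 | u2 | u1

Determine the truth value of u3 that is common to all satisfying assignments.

False

Suppose u3 = 1.
Unit clause (u4) forces u4 = 1.
Unit clause (u7) forces u7 = 1.
Unit clause (u2) forces u2 = 1.
Now (~u2) is unsatisfied and unit — conflict.
So every satisfying assignment has u3 = False.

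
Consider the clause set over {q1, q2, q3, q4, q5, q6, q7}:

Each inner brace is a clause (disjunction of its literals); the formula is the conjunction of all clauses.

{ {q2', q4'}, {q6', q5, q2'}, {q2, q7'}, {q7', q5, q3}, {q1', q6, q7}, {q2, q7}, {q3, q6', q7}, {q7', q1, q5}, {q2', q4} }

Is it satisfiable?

Case q2 = 0:
The clause (q7') is unit, so q7 = 0.
That conflicts with the unit clause (q7).
Backtrack on q2: now try q2 = 1.
The clause (q4') is unit, so q4 = 0.
That conflicts with the unit clause (q4).
Both values of q2 lead to a conflict.
No assignment satisfies every clause.

Unsatisfiable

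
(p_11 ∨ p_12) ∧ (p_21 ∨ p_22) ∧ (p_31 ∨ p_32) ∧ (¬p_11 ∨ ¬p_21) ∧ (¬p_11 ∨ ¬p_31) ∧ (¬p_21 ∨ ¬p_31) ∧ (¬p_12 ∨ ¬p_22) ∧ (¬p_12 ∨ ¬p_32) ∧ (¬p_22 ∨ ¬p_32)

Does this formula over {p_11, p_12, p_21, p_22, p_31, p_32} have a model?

Suppose p_11 = True.
From the singleton clause (¬p_21), p_21 = False.
From the singleton clause (p_22), p_22 = True.
From the singleton clause (¬p_31), p_31 = False.
From the singleton clause (p_32), p_32 = True.
That conflicts with the unit clause (¬p_32).
Backtrack on p_11: now try p_11 = False.
From the singleton clause (p_12), p_12 = True.
From the singleton clause (¬p_22), p_22 = False.
From the singleton clause (p_21), p_21 = True.
From the singleton clause (¬p_31), p_31 = False.
From the singleton clause (p_32), p_32 = True.
That conflicts with the unit clause (¬p_32).
Either choice for p_11 ends in contradiction.
No assignment satisfies every clause.

No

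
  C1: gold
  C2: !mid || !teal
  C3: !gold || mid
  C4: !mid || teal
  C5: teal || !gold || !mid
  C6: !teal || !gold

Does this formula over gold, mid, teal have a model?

The clause (gold) is unit, so gold = true.
The clause (mid) is unit, so mid = true.
The clause (!teal) is unit, so teal = false.
That conflicts with the unit clause (teal).
No assignment satisfies every clause.

Unsatisfiable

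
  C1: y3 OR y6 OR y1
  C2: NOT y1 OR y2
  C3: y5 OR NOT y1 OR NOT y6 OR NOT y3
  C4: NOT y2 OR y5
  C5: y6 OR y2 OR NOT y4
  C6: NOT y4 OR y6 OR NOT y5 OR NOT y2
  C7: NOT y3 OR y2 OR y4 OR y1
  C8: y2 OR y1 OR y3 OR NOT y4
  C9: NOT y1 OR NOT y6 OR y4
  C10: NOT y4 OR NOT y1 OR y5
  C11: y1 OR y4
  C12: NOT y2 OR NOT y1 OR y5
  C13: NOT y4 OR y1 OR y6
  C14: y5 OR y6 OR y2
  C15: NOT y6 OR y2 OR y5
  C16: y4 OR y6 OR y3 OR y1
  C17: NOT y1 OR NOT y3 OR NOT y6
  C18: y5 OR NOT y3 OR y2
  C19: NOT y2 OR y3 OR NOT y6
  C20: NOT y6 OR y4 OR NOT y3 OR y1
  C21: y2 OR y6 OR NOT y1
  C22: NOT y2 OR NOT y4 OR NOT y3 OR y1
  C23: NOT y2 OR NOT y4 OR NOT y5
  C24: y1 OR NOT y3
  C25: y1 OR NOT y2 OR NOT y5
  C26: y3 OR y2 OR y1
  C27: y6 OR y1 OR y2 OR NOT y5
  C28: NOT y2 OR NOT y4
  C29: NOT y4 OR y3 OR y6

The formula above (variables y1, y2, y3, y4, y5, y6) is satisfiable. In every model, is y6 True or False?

Suppose y6 = true.
Suppose y1 = false.
(y4) alone gives y4 = true.
(NOT y3) alone gives y3 = false.
(y2) alone gives y2 = true.
Now (NOT y2) is unsatisfied and unit — conflict.
So y1 must be the other value — set y1 = true.
(y2) alone gives y2 = true.
(y5) alone gives y5 = true.
(y4) alone gives y4 = true.
Now (NOT y4) is unsatisfied and unit — conflict.
Neither y1 = true nor y1 = false works.
So every satisfying assignment has y6 = False.

False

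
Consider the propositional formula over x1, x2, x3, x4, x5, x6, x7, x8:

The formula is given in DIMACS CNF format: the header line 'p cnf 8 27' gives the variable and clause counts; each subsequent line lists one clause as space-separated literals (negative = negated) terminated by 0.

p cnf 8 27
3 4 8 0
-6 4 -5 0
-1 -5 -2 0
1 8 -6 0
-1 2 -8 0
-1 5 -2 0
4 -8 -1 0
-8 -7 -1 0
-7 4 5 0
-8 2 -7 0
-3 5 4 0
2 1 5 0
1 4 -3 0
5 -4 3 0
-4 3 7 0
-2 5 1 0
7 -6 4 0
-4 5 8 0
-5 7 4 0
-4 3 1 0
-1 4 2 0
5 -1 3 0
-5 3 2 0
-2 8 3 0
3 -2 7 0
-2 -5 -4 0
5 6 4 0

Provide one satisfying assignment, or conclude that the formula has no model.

x1: False, x2: False, x3: True, x4: True, x5: True, x6: True, x7: False, x8: True

Suppose x3 = True.
Suppose x5 = True.
Suppose x6 = True.
From the singleton clause (x4), x4 = True.
From the singleton clause (¬x2), x2 = False.
Suppose x1 = False.
From the singleton clause (x8), x8 = True.
From the singleton clause (¬x7), x7 = False.
Every clause now holds.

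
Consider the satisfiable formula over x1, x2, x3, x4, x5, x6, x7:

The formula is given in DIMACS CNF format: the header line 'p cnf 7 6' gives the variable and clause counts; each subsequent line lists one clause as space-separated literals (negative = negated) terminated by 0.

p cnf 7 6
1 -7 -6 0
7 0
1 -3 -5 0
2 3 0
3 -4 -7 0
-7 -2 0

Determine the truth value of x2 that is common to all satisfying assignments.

Suppose x2 = True.
From the singleton clause (x7), x7 = True.
But (¬x7) is also a unit clause — contradiction.
So every satisfying assignment has x2 = False.

False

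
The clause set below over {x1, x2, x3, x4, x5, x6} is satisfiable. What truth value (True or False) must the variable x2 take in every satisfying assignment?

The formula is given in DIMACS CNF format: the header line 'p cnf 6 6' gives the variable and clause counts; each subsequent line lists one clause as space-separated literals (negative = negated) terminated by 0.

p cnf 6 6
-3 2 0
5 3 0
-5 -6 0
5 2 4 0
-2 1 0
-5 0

True

Suppose x2 = False.
The clause (¬x3) is unit, so x3 = False.
The clause (x5) is unit, so x5 = True.
Now (¬x5) is unsatisfied and unit — conflict.
So every satisfying assignment has x2 = True.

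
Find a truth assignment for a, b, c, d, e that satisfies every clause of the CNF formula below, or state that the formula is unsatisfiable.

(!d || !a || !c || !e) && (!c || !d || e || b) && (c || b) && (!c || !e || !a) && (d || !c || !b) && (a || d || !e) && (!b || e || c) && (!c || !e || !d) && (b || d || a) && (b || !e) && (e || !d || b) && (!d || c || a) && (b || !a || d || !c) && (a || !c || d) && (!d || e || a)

a=true, b=true, c=false, d=false, e=true

Suppose c = false.
The clause (b) is unit, so b = true.
The clause (e) is unit, so e = true.
Suppose a = true.
Every clause is now satisfied; d is unconstrained.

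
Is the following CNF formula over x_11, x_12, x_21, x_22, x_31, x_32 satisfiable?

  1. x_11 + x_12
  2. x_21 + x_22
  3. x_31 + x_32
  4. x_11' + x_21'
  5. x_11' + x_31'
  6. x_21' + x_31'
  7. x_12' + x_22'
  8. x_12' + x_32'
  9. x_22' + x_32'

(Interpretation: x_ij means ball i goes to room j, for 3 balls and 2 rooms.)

No, unsatisfiable

Branch on x_11: set x_11 = 1.
(x_21') alone gives x_21 = 0.
(x_22) alone gives x_22 = 1.
(x_31') alone gives x_31 = 0.
(x_32) alone gives x_32 = 1.
Now (x_32') is unsatisfied and unit — conflict.
Undo x_11 and try x_11 = 0.
(x_12) alone gives x_12 = 1.
(x_22') alone gives x_22 = 0.
(x_21) alone gives x_21 = 1.
(x_31') alone gives x_31 = 0.
(x_32) alone gives x_32 = 1.
Now (x_32') is unsatisfied and unit — conflict.
Both values of x_11 lead to a conflict.
No assignment satisfies every clause.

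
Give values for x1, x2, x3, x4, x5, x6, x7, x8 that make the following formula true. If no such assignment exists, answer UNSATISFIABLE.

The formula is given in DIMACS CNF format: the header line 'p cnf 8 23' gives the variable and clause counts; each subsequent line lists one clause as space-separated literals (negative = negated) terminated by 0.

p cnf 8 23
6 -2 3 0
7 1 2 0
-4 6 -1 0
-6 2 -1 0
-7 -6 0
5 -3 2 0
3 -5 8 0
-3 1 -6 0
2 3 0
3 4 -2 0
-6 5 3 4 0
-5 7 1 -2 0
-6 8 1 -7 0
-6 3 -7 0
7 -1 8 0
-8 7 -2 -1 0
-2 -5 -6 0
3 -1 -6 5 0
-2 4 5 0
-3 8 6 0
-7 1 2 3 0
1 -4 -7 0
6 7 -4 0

x1: False; x2: True; x3: True; x4: False; x5: True; x6: False; x7: True; x8: True

Case x7 = True:
The clause (¬x6) is unit, so x6 = False.
Case x2 = True:
The clause (x3) is unit, so x3 = True.
The clause (x8) is unit, so x8 = True.
Case x4 = False:
The clause (x5) is unit, so x5 = True.
Every clause is now satisfied; x1 is unconstrained.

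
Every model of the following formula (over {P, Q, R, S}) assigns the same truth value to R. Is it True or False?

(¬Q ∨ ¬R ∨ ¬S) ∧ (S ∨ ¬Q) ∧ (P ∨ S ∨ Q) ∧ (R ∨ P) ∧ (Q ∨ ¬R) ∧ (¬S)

False

Suppose R = True.
The clause (Q) is unit, so Q = True.
The clause (¬S) is unit, so S = False.
That conflicts with the unit clause (S).
So every satisfying assignment has R = False.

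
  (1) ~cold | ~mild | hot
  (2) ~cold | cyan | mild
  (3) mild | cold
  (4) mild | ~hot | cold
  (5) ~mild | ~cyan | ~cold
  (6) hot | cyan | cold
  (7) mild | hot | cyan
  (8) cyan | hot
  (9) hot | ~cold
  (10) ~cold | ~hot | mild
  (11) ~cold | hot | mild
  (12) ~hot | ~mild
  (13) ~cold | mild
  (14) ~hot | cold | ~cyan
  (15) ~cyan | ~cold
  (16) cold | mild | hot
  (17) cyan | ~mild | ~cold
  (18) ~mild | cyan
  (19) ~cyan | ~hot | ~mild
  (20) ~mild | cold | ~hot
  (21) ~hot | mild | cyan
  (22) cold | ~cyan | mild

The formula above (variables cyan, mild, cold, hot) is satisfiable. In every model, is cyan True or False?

True

Suppose cyan = 0.
From the singleton clause (hot), hot = 1.
From the singleton clause (~mild), mild = 0.
That conflicts with the unit clause (mild).
So every satisfying assignment has cyan = True.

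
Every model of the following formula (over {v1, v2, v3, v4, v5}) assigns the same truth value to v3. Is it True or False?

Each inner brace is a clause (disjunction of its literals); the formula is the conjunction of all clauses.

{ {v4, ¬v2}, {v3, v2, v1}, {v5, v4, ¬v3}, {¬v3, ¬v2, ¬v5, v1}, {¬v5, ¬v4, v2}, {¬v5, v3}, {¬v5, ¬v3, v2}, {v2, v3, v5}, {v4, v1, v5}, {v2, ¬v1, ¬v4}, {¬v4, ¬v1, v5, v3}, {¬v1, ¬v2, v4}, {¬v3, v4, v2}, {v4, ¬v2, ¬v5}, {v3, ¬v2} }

True

Suppose v3 = False.
The clause (¬v5) is unit, so v5 = False.
The clause (v2) is unit, so v2 = True.
That conflicts with the unit clause (¬v2).
So every satisfying assignment has v3 = True.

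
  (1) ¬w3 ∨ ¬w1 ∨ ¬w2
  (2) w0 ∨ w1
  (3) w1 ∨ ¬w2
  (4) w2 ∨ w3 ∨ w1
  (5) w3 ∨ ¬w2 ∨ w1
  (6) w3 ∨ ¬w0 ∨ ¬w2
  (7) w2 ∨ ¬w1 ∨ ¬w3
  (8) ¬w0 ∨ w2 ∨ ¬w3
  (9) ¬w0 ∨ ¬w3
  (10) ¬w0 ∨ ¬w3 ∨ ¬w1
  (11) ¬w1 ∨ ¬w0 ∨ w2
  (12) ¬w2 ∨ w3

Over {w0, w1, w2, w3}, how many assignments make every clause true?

There are 2^4 = 16 truth assignments over (w0, w1, w2, w3).
Check each against the 12 clauses (columns in the order w0, w1, w2, w3):
  F F F F  ✗ fails (w0 ∨ w1)
  F F F T  ✗ fails (w0 ∨ w1)
  F F T F  ✗ fails (w0 ∨ w1)
  F F T T  ✗ fails (w0 ∨ w1)
  F T F F  ✓ satisfies all
  F T F T  ✗ fails (w2 ∨ ¬w1 ∨ ¬w3)
  F T T F  ✗ fails (¬w2 ∨ w3)
  F T T T  ✗ fails (¬w3 ∨ ¬w1 ∨ ¬w2)
  T F F F  ✗ fails (w2 ∨ w3 ∨ w1)
  T F F T  ✗ fails (¬w0 ∨ w2 ∨ ¬w3)
  T F T F  ✗ fails (w1 ∨ ¬w2)
  T F T T  ✗ fails (w1 ∨ ¬w2)
  T T F F  ✗ fails (¬w1 ∨ ¬w0 ∨ w2)
  T T F T  ✗ fails (w2 ∨ ¬w1 ∨ ¬w3)
  T T T F  ✗ fails (w3 ∨ ¬w0 ∨ ¬w2)
  T T T T  ✗ fails (¬w3 ∨ ¬w1 ∨ ¬w2)
1 of the 16 rows is a model.

1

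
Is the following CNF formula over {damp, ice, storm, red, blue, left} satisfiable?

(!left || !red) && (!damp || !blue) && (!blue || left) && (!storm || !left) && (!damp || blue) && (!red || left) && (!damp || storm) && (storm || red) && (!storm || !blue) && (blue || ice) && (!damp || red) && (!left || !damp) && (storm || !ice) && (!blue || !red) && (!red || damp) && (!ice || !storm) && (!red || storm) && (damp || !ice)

Case left = false:
The clause (!blue) is unit, so blue = false.
The clause (!damp) is unit, so damp = false.
The clause (!red) is unit, so red = false.
The clause (storm) is unit, so storm = true.
The clause (ice) is unit, so ice = true.
That conflicts with the unit clause (!ice).
Backtrack on left: now try left = true.
The clause (!red) is unit, so red = false.
The clause (!storm) is unit, so storm = false.
That conflicts with the unit clause (storm).
Both values of left lead to a conflict.
No assignment satisfies every clause.

No, unsatisfiable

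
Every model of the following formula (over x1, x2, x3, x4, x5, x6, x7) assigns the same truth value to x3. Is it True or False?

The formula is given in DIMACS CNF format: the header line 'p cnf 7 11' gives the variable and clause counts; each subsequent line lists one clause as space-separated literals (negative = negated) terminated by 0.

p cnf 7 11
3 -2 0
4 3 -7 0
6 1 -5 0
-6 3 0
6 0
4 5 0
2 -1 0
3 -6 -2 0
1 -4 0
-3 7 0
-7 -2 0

True

Suppose x3 = False.
Unit clause (¬x2) forces x2 = False.
Unit clause (¬x6) forces x6 = False.
Now (x6) is unsatisfied and unit — conflict.
So every satisfying assignment has x3 = True.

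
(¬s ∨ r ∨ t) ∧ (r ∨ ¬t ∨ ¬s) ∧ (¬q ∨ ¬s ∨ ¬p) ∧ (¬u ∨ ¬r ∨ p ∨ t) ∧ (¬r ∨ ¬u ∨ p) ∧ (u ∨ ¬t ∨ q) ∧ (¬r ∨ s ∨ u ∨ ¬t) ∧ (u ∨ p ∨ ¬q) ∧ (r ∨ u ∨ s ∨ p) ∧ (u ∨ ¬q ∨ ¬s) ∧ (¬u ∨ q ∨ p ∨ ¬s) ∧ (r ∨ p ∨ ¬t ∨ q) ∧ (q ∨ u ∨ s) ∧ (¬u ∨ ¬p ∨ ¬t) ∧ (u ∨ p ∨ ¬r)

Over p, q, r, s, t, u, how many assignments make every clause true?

12

There are 2^6 = 64 truth assignments over (p, q, r, s, t, u).
Split on t. With t = True, the clauses containing t are satisfied and ¬t drops from the rest; 2 of the 2^5 = 32 assignments to the other variables satisfy what remains.
With t = False, by the same count on the reduced clause set, 10 assignments work.
Total: 2 + 10 = 12.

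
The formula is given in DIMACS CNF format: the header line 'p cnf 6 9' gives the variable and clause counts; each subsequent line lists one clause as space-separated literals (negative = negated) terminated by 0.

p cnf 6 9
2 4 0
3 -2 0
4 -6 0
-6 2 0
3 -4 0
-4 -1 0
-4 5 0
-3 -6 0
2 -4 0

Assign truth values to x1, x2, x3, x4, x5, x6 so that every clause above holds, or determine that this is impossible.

Case x2 = True:
(x3) alone gives x3 = True.
(¬x6) alone gives x6 = False.
Case x4 = True:
(¬x1) alone gives x1 = False.
(x5) alone gives x5 = True.
All clauses are satisfied.

x1: False; x2: True; x3: True; x4: True; x5: True; x6: False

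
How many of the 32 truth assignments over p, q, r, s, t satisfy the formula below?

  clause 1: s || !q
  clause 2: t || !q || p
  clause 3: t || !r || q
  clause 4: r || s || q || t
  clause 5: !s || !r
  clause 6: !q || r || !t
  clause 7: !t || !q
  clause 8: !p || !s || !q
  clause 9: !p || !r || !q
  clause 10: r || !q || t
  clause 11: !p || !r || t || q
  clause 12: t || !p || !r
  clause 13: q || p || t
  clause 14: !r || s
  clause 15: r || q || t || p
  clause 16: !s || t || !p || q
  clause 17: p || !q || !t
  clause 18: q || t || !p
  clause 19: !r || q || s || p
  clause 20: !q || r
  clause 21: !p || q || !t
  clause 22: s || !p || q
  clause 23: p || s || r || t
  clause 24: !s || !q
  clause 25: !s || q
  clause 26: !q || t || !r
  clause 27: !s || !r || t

There are 2^5 = 32 truth assignments over (p, q, r, s, t).
Split on t. With t = true, the clauses containing t are satisfied and !t drops from the rest; 1 of the 2^4 = 16 assignments to the other variables satisfy what remains.
With t = false, by the same count on the reduced clause set, 0 assignments work.
(One model: p=F, q=F, r=F, s=F, t=T.)
Total: 1 + 0 = 1.

1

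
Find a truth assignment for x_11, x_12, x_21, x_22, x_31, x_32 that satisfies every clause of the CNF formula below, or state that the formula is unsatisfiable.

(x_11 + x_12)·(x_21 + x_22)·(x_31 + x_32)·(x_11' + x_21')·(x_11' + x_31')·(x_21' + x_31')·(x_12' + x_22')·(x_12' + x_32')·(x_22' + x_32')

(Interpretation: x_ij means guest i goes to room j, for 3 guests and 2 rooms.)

Try x_11 = 1.
Unit clause (x_21') forces x_21 = 0.
Unit clause (x_22) forces x_22 = 1.
Unit clause (x_31') forces x_31 = 0.
Unit clause (x_32) forces x_32 = 1.
Now (x_32') is unsatisfied and unit — conflict.
Backtrack on x_11: now try x_11 = 0.
Unit clause (x_12) forces x_12 = 1.
Unit clause (x_22') forces x_22 = 0.
Unit clause (x_21) forces x_21 = 1.
Unit clause (x_31') forces x_31 = 0.
Unit clause (x_32) forces x_32 = 1.
Now (x_32') is unsatisfied and unit — conflict.
Neither x_11 = 1 nor x_11 = 0 works.

UNSATISFIABLE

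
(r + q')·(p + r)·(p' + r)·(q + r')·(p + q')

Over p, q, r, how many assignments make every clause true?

There are 2^3 = 8 truth assignments over (p, q, r).
Check each against the 5 clauses (columns in the order p, q, r):
  F F F  ✗ fails (p + r)
  F F T  ✗ fails (q + r')
  F T F  ✗ fails (r + q')
  F T T  ✗ fails (p + q')
  T F F  ✗ fails (p' + r)
  T F T  ✗ fails (q + r')
  T T F  ✗ fails (r + q')
  T T T  ✓ satisfies all
1 of the 8 rows is a model.

1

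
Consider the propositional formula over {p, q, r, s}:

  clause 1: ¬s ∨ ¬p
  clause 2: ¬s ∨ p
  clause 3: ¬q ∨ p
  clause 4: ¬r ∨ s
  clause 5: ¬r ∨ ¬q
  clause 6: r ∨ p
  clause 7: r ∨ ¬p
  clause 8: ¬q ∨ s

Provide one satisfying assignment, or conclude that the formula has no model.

UNSATISFIABLE

Branch on s: set s = False.
The clause (¬r) is unit, so r = False.
The clause (p) is unit, so p = True.
Now (¬p) is unsatisfied and unit — conflict.
Backtrack on s: now try s = True.
The clause (¬p) is unit, so p = False.
Now (p) is unsatisfied and unit — conflict.
Both values of s lead to a conflict.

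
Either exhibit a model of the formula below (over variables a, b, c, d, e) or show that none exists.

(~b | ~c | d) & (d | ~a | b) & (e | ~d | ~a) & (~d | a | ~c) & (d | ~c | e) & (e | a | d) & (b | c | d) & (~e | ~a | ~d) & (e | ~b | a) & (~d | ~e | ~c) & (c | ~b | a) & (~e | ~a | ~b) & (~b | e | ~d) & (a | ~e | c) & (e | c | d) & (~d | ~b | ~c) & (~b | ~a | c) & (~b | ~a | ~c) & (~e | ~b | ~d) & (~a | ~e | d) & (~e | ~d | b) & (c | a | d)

Try b = 0.
Try d = 1.
From the singleton clause (~e), e = 0.
From the singleton clause (~a), a = 0.
From the singleton clause (~c), c = 0.
Every clause now holds.

a ↦ 0; b ↦ 0; c ↦ 0; d ↦ 1; e ↦ 0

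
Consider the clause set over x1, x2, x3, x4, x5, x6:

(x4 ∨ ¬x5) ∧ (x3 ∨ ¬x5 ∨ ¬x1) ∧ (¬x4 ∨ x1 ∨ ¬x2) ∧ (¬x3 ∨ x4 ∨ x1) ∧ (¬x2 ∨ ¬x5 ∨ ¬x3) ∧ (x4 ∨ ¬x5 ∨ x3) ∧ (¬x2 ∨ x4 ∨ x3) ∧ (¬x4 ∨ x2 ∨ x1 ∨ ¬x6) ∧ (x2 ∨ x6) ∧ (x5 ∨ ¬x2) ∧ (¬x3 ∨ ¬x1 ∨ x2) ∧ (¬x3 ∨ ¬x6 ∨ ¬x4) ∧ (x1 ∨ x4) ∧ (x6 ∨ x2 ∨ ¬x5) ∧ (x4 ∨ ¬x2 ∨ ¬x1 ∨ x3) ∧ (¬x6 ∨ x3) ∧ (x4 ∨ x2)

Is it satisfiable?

No, unsatisfiable

Suppose x4 = True.
Suppose x1 = True.
Suppose x3 = True.
From the singleton clause (x2), x2 = True.
From the singleton clause (¬x5), x5 = False.
Now (x5) is unsatisfied and unit — conflict.
Backtrack on x3: now try x3 = False.
From the singleton clause (¬x5), x5 = False.
From the singleton clause (¬x2), x2 = False.
From the singleton clause (x6), x6 = True.
Now (¬x6) is unsatisfied and unit — conflict.
Both values of x3 lead to a conflict.
Backtrack on x1: now try x1 = False.
From the singleton clause (¬x2), x2 = False.
From the singleton clause (¬x6), x6 = False.
Now (x6) is unsatisfied and unit — conflict.
Both values of x1 lead to a conflict.
Backtrack on x4: now try x4 = False.
From the singleton clause (¬x5), x5 = False.
From the singleton clause (¬x2), x2 = False.
Now (x2) is unsatisfied and unit — conflict.
Both values of x4 lead to a conflict.
No assignment satisfies every clause.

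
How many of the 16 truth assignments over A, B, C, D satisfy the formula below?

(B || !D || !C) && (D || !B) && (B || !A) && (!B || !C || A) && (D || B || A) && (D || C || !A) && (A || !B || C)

There are 2^4 = 16 truth assignments over (A, B, C, D).
Split on B. With B = true, the clauses containing B are satisfied and !B drops from the rest; 2 of the 2^3 = 8 assignments to the other variables satisfy what remains.
With B = false, by the same count on the reduced clause set, 1 assignment works.
(One model: A=F, B=F, C=F, D=T.)
Total: 2 + 1 = 3.

3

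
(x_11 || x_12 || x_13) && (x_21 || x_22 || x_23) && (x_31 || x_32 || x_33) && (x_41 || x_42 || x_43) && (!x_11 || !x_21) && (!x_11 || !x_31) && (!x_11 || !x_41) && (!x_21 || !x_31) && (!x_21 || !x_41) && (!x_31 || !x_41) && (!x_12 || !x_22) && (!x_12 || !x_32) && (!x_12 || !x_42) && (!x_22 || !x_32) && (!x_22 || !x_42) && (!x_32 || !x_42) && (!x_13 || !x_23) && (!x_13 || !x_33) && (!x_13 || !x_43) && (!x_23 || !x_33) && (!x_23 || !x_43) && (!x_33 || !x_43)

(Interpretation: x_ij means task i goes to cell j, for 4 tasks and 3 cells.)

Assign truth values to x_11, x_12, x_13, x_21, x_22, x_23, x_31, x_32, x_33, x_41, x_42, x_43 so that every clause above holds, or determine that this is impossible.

Branch on x_11: set x_11 = false.
Branch on x_12: set x_12 = true.
The clause (!x_22) is unit, so x_22 = false.
The clause (!x_32) is unit, so x_32 = false.
The clause (!x_42) is unit, so x_42 = false.
Branch on x_21: set x_21 = true.
The clause (!x_31) is unit, so x_31 = false.
The clause (x_33) is unit, so x_33 = true.
The clause (!x_41) is unit, so x_41 = false.
The clause (x_43) is unit, so x_43 = true.
But (!x_43) is also a unit clause — contradiction.
So x_21 must be the other value — set x_21 = false.
The clause (x_23) is unit, so x_23 = true.
The clause (!x_13) is unit, so x_13 = false.
The clause (!x_33) is unit, so x_33 = false.
The clause (x_31) is unit, so x_31 = true.
The clause (!x_41) is unit, so x_41 = false.
The clause (x_43) is unit, so x_43 = true.
But (!x_43) is also a unit clause — contradiction.
Neither x_21 = true nor x_21 = false works.
So x_12 must be the other value — set x_12 = false.
The clause (x_13) is unit, so x_13 = true.
The clause (!x_23) is unit, so x_23 = false.
The clause (!x_33) is unit, so x_33 = false.
The clause (!x_43) is unit, so x_43 = false.
Branch on x_21: set x_21 = true.
The clause (!x_31) is unit, so x_31 = false.
The clause (x_32) is unit, so x_32 = true.
The clause (!x_41) is unit, so x_41 = false.
The clause (x_42) is unit, so x_42 = true.
But (!x_42) is also a unit clause — contradiction.
So x_21 must be the other value — set x_21 = false.
The clause (x_22) is unit, so x_22 = true.
The clause (!x_32) is unit, so x_32 = false.
The clause (x_31) is unit, so x_31 = true.
The clause (!x_41) is unit, so x_41 = false.
The clause (x_42) is unit, so x_42 = true.
But (!x_42) is also a unit clause — contradiction.
Neither x_21 = true nor x_21 = false works.
Neither x_12 = true nor x_12 = false works.
So x_11 must be the other value — set x_11 = true.
The clause (!x_21) is unit, so x_21 = false.
The clause (!x_31) is unit, so x_31 = false.
The clause (!x_41) is unit, so x_41 = false.
Branch on x_22: set x_22 = true.
The clause (!x_12) is unit, so x_12 = false.
The clause (!x_32) is unit, so x_32 = false.
The clause (x_33) is unit, so x_33 = true.
The clause (!x_42) is unit, so x_42 = false.
The clause (x_43) is unit, so x_43 = true.
But (!x_43) is also a unit clause — contradiction.
So x_22 must be the other value — set x_22 = false.
The clause (x_23) is unit, so x_23 = true.
The clause (!x_13) is unit, so x_13 = false.
The clause (!x_33) is unit, so x_33 = false.
The clause (x_32) is unit, so x_32 = true.
The clause (!x_12) is unit, so x_12 = false.
The clause (!x_42) is unit, so x_42 = false.
The clause (x_43) is unit, so x_43 = true.
But (!x_43) is also a unit clause — contradiction.
Neither x_22 = true nor x_22 = false works.
Neither x_11 = true nor x_11 = false works.

UNSATISFIABLE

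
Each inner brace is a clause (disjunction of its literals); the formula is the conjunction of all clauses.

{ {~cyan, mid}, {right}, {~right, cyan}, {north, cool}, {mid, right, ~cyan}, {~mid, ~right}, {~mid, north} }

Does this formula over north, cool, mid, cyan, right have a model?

No

From the singleton clause (right), right = 1.
From the singleton clause (cyan), cyan = 1.
From the singleton clause (mid), mid = 1.
That conflicts with the unit clause (~mid).
No assignment satisfies every clause.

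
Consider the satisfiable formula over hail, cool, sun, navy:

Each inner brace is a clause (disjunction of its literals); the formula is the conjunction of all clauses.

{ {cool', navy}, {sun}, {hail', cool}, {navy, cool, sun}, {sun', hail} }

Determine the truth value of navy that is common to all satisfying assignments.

True

Suppose navy = 0.
(cool') alone gives cool = 0.
(sun) alone gives sun = 1.
(hail') alone gives hail = 0.
Now (hail) is unsatisfied and unit — conflict.
So every satisfying assignment has navy = True.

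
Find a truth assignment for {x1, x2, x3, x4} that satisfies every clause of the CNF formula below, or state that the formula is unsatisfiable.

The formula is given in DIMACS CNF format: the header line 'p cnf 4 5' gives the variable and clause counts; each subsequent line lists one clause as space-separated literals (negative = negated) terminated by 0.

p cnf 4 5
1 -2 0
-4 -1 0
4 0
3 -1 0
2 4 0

x1=False, x2=False, x3=False, x4=True

(x4) alone gives x4 = True.
(¬x1) alone gives x1 = False.
(¬x2) alone gives x2 = False.
Every clause is now satisfied; x3 is unconstrained.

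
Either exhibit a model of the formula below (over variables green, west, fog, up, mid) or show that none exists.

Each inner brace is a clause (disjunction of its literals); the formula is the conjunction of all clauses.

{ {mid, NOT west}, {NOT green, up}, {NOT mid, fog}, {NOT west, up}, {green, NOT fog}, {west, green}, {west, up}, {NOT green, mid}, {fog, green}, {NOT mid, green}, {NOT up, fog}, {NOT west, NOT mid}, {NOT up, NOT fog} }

Suppose mid = true.
From the singleton clause (fog), fog = true.
From the singleton clause (green), green = true.
From the singleton clause (up), up = true.
That conflicts with the unit clause (NOT up).
Backtrack on mid: now try mid = false.
From the singleton clause (NOT west), west = false.
From the singleton clause (green), green = true.
That conflicts with the unit clause (NOT green).
Either choice for mid ends in contradiction.

UNSATISFIABLE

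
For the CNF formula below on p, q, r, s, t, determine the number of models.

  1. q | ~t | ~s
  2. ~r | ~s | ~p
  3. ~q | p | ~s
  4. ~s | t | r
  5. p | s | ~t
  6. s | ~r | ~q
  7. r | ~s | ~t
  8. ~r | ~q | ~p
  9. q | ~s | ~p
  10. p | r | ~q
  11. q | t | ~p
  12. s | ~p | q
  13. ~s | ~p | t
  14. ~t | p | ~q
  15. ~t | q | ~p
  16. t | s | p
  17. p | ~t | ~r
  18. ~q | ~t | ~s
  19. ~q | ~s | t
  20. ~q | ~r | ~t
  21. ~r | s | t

There are 2^5 = 32 truth assignments over (p, q, r, s, t).
Split on s. With s = 1, the clauses containing s are satisfied and ~s drops from the rest; 1 of the 2^4 = 16 assignments to the other variables satisfy what remains.
With s = 0, by the same count on the reduced clause set, 2 assignments work.
Total: 1 + 2 = 3.

3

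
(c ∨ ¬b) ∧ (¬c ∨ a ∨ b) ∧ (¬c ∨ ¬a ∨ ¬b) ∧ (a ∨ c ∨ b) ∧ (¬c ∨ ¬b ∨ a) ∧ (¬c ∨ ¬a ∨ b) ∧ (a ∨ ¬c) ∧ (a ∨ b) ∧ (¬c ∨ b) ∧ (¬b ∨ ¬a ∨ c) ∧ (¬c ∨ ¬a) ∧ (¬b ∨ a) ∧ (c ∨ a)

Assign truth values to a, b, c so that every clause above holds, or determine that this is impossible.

a=True; b=False; c=False

Suppose c = False.
From the singleton clause (¬b), b = False.
From the singleton clause (a), a = True.
All clauses are satisfied.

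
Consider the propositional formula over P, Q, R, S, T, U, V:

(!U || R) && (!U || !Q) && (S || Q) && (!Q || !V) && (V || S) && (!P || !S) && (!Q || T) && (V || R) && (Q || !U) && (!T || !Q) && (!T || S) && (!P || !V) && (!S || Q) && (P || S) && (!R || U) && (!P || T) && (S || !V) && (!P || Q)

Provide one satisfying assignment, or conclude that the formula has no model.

Suppose U = false.
The clause (!R) is unit, so R = false.
The clause (V) is unit, so V = true.
The clause (!Q) is unit, so Q = false.
The clause (S) is unit, so S = true.
Now (!S) is unsatisfied and unit — conflict.
Undo U and try U = true.
The clause (R) is unit, so R = true.
The clause (!Q) is unit, so Q = false.
Now (Q) is unsatisfied and unit — conflict.
Neither U = true nor U = false works.

UNSATISFIABLE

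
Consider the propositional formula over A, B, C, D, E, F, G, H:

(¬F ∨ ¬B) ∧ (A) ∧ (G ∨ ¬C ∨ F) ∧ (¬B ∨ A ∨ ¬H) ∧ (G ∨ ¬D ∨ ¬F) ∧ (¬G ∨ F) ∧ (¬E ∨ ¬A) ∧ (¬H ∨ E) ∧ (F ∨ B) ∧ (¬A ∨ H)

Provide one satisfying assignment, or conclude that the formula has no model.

Unit clause (A) forces A = True.
Unit clause (¬E) forces E = False.
Unit clause (¬H) forces H = False.
That conflicts with the unit clause (H).

UNSATISFIABLE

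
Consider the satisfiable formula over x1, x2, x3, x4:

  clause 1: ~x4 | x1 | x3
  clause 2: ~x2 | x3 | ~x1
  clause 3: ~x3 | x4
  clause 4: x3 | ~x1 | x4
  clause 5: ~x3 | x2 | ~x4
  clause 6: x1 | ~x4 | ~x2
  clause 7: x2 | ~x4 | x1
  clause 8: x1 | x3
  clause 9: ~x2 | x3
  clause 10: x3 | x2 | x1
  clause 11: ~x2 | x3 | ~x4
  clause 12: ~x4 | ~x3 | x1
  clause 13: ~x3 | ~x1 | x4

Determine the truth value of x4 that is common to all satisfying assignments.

True

Suppose x4 = 0.
The clause (~x3) is unit, so x3 = 0.
The clause (~x1) is unit, so x1 = 0.
That conflicts with the unit clause (x1).
So every satisfying assignment has x4 = True.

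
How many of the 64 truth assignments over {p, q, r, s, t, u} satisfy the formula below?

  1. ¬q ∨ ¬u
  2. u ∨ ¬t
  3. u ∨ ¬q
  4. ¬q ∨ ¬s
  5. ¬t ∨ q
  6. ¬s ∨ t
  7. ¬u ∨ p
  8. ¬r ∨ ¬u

5

There are 2^6 = 64 truth assignments over (p, q, r, s, t, u).
Split on p. With p = True, the clauses containing p are satisfied and ¬p drops from the rest; 3 of the 2^5 = 32 assignments to the other variables satisfy what remains.
With p = False, by the same count on the reduced clause set, 2 assignments work.
(One model: p=F, q=F, r=F, s=F, t=F, u=F.)
Total: 3 + 2 = 5.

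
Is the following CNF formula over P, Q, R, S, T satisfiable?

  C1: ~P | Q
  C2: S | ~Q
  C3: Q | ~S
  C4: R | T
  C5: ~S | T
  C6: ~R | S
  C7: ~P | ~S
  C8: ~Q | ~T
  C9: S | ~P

Branch on P: set P = 0.
Branch on S: set S = 0.
The clause (~Q) is unit, so Q = 0.
The clause (~R) is unit, so R = 0.
The clause (T) is unit, so T = 1.
All clauses are satisfied.
A satisfying assignment: P=0,  Q=0,  R=0,  S=0,  T=1.

Satisfiable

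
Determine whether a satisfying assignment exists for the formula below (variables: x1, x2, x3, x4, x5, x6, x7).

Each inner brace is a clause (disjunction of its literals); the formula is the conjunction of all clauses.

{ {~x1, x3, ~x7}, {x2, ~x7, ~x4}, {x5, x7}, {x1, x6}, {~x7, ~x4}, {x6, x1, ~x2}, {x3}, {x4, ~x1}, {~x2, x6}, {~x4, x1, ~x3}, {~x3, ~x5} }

Yes

From the singleton clause (x3), x3 = 1.
From the singleton clause (~x5), x5 = 0.
From the singleton clause (x7), x7 = 1.
From the singleton clause (~x4), x4 = 0.
From the singleton clause (~x1), x1 = 0.
From the singleton clause (x6), x6 = 1.
Every clause is now satisfied; x2 is unconstrained.
A satisfying assignment: x1: 0, x2: 0, x3: 1, x4: 0, x5: 0, x6: 1, x7: 1.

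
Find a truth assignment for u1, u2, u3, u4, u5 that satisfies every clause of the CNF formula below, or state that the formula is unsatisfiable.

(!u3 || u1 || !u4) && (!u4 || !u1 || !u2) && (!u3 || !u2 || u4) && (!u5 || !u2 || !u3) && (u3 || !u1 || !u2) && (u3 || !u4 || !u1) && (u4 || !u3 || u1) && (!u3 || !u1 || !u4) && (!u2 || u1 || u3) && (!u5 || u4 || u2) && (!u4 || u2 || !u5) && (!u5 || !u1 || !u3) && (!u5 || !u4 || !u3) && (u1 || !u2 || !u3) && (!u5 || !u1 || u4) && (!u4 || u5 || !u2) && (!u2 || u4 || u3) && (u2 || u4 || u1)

u1: true,  u2: false,  u3: false,  u4: false,  u5: false

Case u3 = false:
Case u1 = true:
From the singleton clause (!u2), u2 = false.
From the singleton clause (!u4), u4 = false.
From the singleton clause (!u5), u5 = false.
Every clause now holds.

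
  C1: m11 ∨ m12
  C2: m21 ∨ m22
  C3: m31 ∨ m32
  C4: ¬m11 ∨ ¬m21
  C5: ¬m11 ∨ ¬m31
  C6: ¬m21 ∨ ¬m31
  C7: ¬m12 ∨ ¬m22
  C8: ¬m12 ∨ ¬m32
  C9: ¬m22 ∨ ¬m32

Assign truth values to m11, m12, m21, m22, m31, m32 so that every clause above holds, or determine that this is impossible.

Case m11 = True:
(¬m21) alone gives m21 = False.
(m22) alone gives m22 = True.
(¬m31) alone gives m31 = False.
(m32) alone gives m32 = True.
Now (¬m32) is unsatisfied and unit — conflict.
So m11 must be the other value — set m11 = False.
(m12) alone gives m12 = True.
(¬m22) alone gives m22 = False.
(m21) alone gives m21 = True.
(¬m31) alone gives m31 = False.
(m32) alone gives m32 = True.
Now (¬m32) is unsatisfied and unit — conflict.
Neither m11 = True nor m11 = False works.

UNSATISFIABLE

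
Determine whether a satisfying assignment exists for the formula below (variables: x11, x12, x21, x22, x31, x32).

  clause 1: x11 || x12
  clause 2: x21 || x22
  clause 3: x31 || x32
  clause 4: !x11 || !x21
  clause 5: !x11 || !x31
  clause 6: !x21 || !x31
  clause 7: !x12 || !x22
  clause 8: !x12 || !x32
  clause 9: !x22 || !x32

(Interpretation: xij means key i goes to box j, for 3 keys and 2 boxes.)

Branch on x11: set x11 = true.
From the singleton clause (!x21), x21 = false.
From the singleton clause (x22), x22 = true.
From the singleton clause (!x31), x31 = false.
From the singleton clause (x32), x32 = true.
But (!x32) is also a unit clause — contradiction.
That branch fails; take x11 = false instead.
From the singleton clause (x12), x12 = true.
From the singleton clause (!x22), x22 = false.
From the singleton clause (x21), x21 = true.
From the singleton clause (!x31), x31 = false.
From the singleton clause (x32), x32 = true.
But (!x32) is also a unit clause — contradiction.
Both values of x11 lead to a conflict.
No assignment satisfies every clause.

No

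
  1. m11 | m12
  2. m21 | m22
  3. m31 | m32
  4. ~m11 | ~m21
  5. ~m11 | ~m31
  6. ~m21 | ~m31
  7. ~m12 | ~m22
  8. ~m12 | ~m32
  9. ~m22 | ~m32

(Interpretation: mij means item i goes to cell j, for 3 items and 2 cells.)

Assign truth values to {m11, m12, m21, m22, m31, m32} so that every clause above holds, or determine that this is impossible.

UNSATISFIABLE

Suppose m11 = 1.
(~m21) alone gives m21 = 0.
(m22) alone gives m22 = 1.
(~m31) alone gives m31 = 0.
(m32) alone gives m32 = 1.
But (~m32) is also a unit clause — contradiction.
Undo m11 and try m11 = 0.
(m12) alone gives m12 = 1.
(~m22) alone gives m22 = 0.
(m21) alone gives m21 = 1.
(~m31) alone gives m31 = 0.
(m32) alone gives m32 = 1.
But (~m32) is also a unit clause — contradiction.
Neither m11 = 1 nor m11 = 0 works.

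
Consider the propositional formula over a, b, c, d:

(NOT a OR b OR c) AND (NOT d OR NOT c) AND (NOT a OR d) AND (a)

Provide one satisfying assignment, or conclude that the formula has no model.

The clause (a) is unit, so a = true.
The clause (d) is unit, so d = true.
The clause (NOT c) is unit, so c = false.
The clause (b) is unit, so b = true.
All clauses are satisfied.

a ↦ true, b ↦ true, c ↦ false, d ↦ true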